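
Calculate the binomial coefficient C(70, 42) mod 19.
17

Using Lucas' theorem:
Write n=70 and k=42 in base 19:
n in base 19: [3, 13]
k in base 19: [2, 4]
C(70,42) mod 19 = ∏ C(n_i, k_i) mod 19
Digit binomials (mod 19): C(3,2) = 3; C(13,4) = 715 ≡ 12
Product: 3 × 12 = 36 ≡ 17 (mod 19)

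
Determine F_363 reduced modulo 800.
642

Matrix identity: Q^n = [[F_(n+1), F_n], [F_n, F_(n-1)]] with Q = [[1,1],[1,0]].
n = 363 = 101101011₂. Square-and-multiply, entries mod 800:
Q^1 = [[1,1],[1,0]]
Q^2 = (Q^1)² = [[2,1],[1,1]]
Q^5 = (Q^2)²·Q = [[8,5],[5,3]]
Q^11 = (Q^5)²·Q = [[144,89],[89,55]]
Q^22 = (Q^11)² = [[657,111],[111,546]]
Q^45 = (Q^22)²·Q = [[703,770],[770,733]]
Q^90 = (Q^45)² = [[709,120],[120,589]]
Q^181 = (Q^90)²·Q = [[41,281],[281,560]]
Q^363 = (Q^181)²·Q = [[723,642],[642,81]]
F_363 mod 800 = Q^363[0][1] = 642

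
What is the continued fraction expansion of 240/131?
[1; 1, 4, 1, 21]

Euclidean algorithm steps:
240 = 1 × 131 + 109
131 = 1 × 109 + 22
109 = 4 × 22 + 21
22 = 1 × 21 + 1
21 = 21 × 1 + 0
Continued fraction: [1; 1, 4, 1, 21]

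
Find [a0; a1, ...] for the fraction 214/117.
[1; 1, 4, 1, 5, 1, 2]

Euclidean algorithm steps:
214 = 1 × 117 + 97
117 = 1 × 97 + 20
97 = 4 × 20 + 17
20 = 1 × 17 + 3
17 = 5 × 3 + 2
3 = 1 × 2 + 1
2 = 2 × 1 + 0
Continued fraction: [1; 1, 4, 1, 5, 1, 2]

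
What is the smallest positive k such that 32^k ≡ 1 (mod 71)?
7

71 is prime, so ord(32) divides φ(71) = 70.
Divisors of 70: 1, 2, 5, 7, 10, 14, 35, 70.
Repeated squaring: 32^1 ≡ 32, 32^2 ≡ 30, 32^4 ≡ 48, 32^8 ≡ 32, 32^16 ≡ 30, 32^32 ≡ 48, 32^64 ≡ 32 (mod 71).
Test 32^d mod 71 for each divisor d in increasing order:
32^1 ≡ 32
32^2 ≡ 30
32^5 = 32^4·32^1 ≡ 45
32^7 = 32^4·32^2·32^1 ≡ 1  ← first divisor giving 1
The order is 7.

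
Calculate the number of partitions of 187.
1280011042268

p(n) counts ways to write n as a sum of positive integers (order ignored).
Euler's pentagonal recurrence: p(k) = p(k-1) + p(k-2) - p(k-5) - p(k-7) + p(k-12) + p(k-15) - ... (offsets j(3j∓1)/2, signs ++--, p(0)=1, p(<0)=0).
DP table for k = 0..186: p(0)=1, p(1)=1, p(2)=2, p(3)=3, p(4)=5, p(5)=7, p(6)=11, p(7)=15, p(8)=22, p(9)=30, p(10)=42, p(11)=56, p(12)=77, p(13)=101, p(14)=135, p(15)=176, p(16)=231, p(17)=297, p(18)=385, p(19)=490, p(20)=627, p(21)=792, p(22)=1002, p(23)=1255, p(24)=1575, p(25)=1958, p(26)=2436, p(27)=3010, p(28)=3718, p(29)=4565, p(30)=5604, p(31)=6842, p(32)=8349, p(33)=10143, p(34)=12310, p(35)=14883, p(36)=17977, p(37)=21637, p(38)=26015, p(39)=31185, p(40)=37338, p(41)=44583, p(42)=53174, p(43)=63261, p(44)=75175, p(45)=89134, p(46)=105558, p(47)=124754, p(48)=147273, p(49)=173525, p(50)=204226, p(51)=239943, p(52)=281589, p(53)=329931, p(54)=386155, p(55)=451276, p(56)=526823, p(57)=614154, p(58)=715220, p(59)=831820, p(60)=966467, p(61)=1121505, p(62)=1300156, p(63)=1505499, p(64)=1741630, p(65)=2012558, p(66)=2323520, p(67)=2679689, p(68)=3087735, p(69)=3554345, p(70)=4087968, p(71)=4697205, p(72)=5392783, p(73)=6185689, p(74)=7089500, p(75)=8118264, p(76)=9289091, p(77)=10619863, p(78)=12132164, p(79)=13848650, p(80)=15796476, p(81)=18004327, p(82)=20506255, p(83)=23338469, p(84)=26543660, p(85)=30167357, p(86)=34262962, p(87)=38887673, p(88)=44108109, p(89)=49995925, p(90)=56634173, p(91)=64112359, p(92)=72533807, p(93)=82010177, p(94)=92669720, p(95)=104651419, p(96)=118114304, p(97)=133230930, p(98)=150198136, p(99)=169229875, p(100)=190569292, p(101)=214481126, p(102)=241265379, p(103)=271248950, p(104)=304801365, p(105)=342325709, p(106)=384276336, p(107)=431149389, p(108)=483502844, p(109)=541946240, p(110)=607163746, p(111)=679903203, p(112)=761002156, p(113)=851376628, p(114)=952050665, p(115)=1064144451, p(116)=1188908248, p(117)=1327710076, p(118)=1482074143, p(119)=1653668665, p(120)=1844349560, p(121)=2056148051, p(122)=2291320912, p(123)=2552338241, p(124)=2841940500, p(125)=3163127352, p(126)=3519222692, p(127)=3913864295, p(128)=4351078600, p(129)=4835271870, p(130)=5371315400, p(131)=5964539504, p(132)=6620830889, p(133)=7346629512, p(134)=8149040695, p(135)=9035836076, p(136)=10015581680, p(137)=11097645016, p(138)=12292341831, p(139)=13610949895, p(140)=15065878135, p(141)=16670689208, p(142)=18440293320, p(143)=20390982757, p(144)=22540654445, p(145)=24908858009, p(146)=27517052599, p(147)=30388671978, p(148)=33549419497, p(149)=37027355200, p(150)=40853235313, p(151)=45060624582, p(152)=49686288421, p(153)=54770336324, p(154)=60356673280, p(155)=66493182097, p(156)=73232243759, p(157)=80630964769, p(158)=88751778802, p(159)=97662728555, p(160)=107438159466, p(161)=118159068427, p(162)=129913904637, p(163)=142798995930, p(164)=156919475295, p(165)=172389800255, p(166)=189334822579, p(167)=207890420102, p(168)=228204732751, p(169)=250438925115, p(170)=274768617130, p(171)=301384802048, p(172)=330495499613, p(173)=362326859895, p(174)=397125074750, p(175)=435157697830, p(176)=476715857290, p(177)=522115831195, p(178)=571701605655, p(179)=625846753120, p(180)=684957390936, p(181)=749474411781, p(182)=819876908323, p(183)=896684817527, p(184)=980462880430, p(185)=1071823774337, p(186)=1171432692373.
Final step: p(187) = p(186) + p(185) - p(182) - p(180) + p(175) + p(172) - p(165) - p(161) + p(152) + p(147) - p(136) - p(130) + p(117) + p(110) - p(95) - p(87) + p(70) + p(61) - p(42) - p(32) + p(11) + p(0)
= 1171432692373 + 1071823774337 - 819876908323 - 684957390936 + 435157697830 + 330495499613 - 172389800255 - 118159068427 + 49686288421 + 30388671978 - 10015581680 - 5371315400 + 1327710076 + 607163746 - 104651419 - 38887673 + 4087968 + 1121505 - 53174 - 8349 + 56 + 1
= 1280011042268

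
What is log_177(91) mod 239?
92

Baby-step giant-step with step n = ⌈√239⌉ = 16.
Baby steps 177^j mod 239 (j:value) for j=0..15: 0:1, 1:177, 2:20, 3:194, 4:161, 5:56, 6:113, 7:164, 8:109, 9:173, 10:29, 11:114, 12:102, 13:129, 14:128, 15:190.
Giant-step multiplier: 177^(-16) ≡ 177^(238-16) = 177^222 ≡ 142 (mod 239).
Giant steps γ_i = 91·142^i mod 239: γ_0=91, γ_1=16, γ_2=121, γ_3=213, γ_4=132, γ_5=102 (in table at j=12).
x = i·n + j = 5·16 + 12 = 92.
Check: 177^92 ≡ 91 (mod 239).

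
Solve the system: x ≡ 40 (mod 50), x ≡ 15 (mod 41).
1040

Using Chinese Remainder Theorem:
M = 50 × 41 = 2050
M1 = 41, M2 = 50
y1 = 41^(-1) mod 50 = 11
y2 = 50^(-1) mod 41 = 32
x = (40×41×11 + 15×50×32) mod 2050 = 1040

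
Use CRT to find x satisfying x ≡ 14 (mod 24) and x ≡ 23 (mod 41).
638

Using Chinese Remainder Theorem:
M = 24 × 41 = 984
M1 = 41, M2 = 24
y1 = 41^(-1) mod 24 = 17
y2 = 24^(-1) mod 41 = 12
x = (14×41×17 + 23×24×12) mod 984 = 638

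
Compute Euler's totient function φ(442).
192

442 = 2 × 13 × 17
φ(n) = n × ∏(1 - 1/p) for each prime p dividing n
φ(442) = 442 × (1 - 1/2) × (1 - 1/13) × (1 - 1/17) = 192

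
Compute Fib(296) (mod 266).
21

Matrix identity: Q^n = [[F_(n+1), F_n], [F_n, F_(n-1)]] with Q = [[1,1],[1,0]].
n = 296 = 100101000₂. Square-and-multiply, entries mod 266:
Q^1 = [[1,1],[1,0]]
Q^2 = (Q^1)² = [[2,1],[1,1]]
Q^4 = (Q^2)² = [[5,3],[3,2]]
Q^9 = (Q^4)²·Q = [[55,34],[34,21]]
Q^18 = (Q^9)² = [[191,190],[190,1]]
Q^37 = (Q^18)²·Q = [[1,229],[229,38]]
Q^74 = (Q^37)² = [[40,153],[153,153]]
Q^148 = (Q^74)² = [[5,3],[3,2]]
Q^296 = (Q^148)² = [[34,21],[21,13]]
F_296 mod 266 = Q^296[0][1] = 21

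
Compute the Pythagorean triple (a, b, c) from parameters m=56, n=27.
(2407, 3024, 3865)

Euclid's formula: a = m² - n², b = 2mn, c = m² + n²
m = 56, n = 27
a = 56² - 27² = 3136 - 729 = 2407
b = 2 × 56 × 27 = 3024
c = 56² + 27² = 3136 + 729 = 3865
Verification: 2407² + 3024² = 5793649 + 9144576 = 14938225 = 3865² ✓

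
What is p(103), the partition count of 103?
271248950

p(n) counts ways to write n as a sum of positive integers (order ignored).
Euler's pentagonal recurrence: p(k) = p(k-1) + p(k-2) - p(k-5) - p(k-7) + p(k-12) + p(k-15) - ... (offsets j(3j∓1)/2, signs ++--, p(0)=1, p(<0)=0).
DP table for k = 0..102: p(0)=1, p(1)=1, p(2)=2, p(3)=3, p(4)=5, p(5)=7, p(6)=11, p(7)=15, p(8)=22, p(9)=30, p(10)=42, p(11)=56, p(12)=77, p(13)=101, p(14)=135, p(15)=176, p(16)=231, p(17)=297, p(18)=385, p(19)=490, p(20)=627, p(21)=792, p(22)=1002, p(23)=1255, p(24)=1575, p(25)=1958, p(26)=2436, p(27)=3010, p(28)=3718, p(29)=4565, p(30)=5604, p(31)=6842, p(32)=8349, p(33)=10143, p(34)=12310, p(35)=14883, p(36)=17977, p(37)=21637, p(38)=26015, p(39)=31185, p(40)=37338, p(41)=44583, p(42)=53174, p(43)=63261, p(44)=75175, p(45)=89134, p(46)=105558, p(47)=124754, p(48)=147273, p(49)=173525, p(50)=204226, p(51)=239943, p(52)=281589, p(53)=329931, p(54)=386155, p(55)=451276, p(56)=526823, p(57)=614154, p(58)=715220, p(59)=831820, p(60)=966467, p(61)=1121505, p(62)=1300156, p(63)=1505499, p(64)=1741630, p(65)=2012558, p(66)=2323520, p(67)=2679689, p(68)=3087735, p(69)=3554345, p(70)=4087968, p(71)=4697205, p(72)=5392783, p(73)=6185689, p(74)=7089500, p(75)=8118264, p(76)=9289091, p(77)=10619863, p(78)=12132164, p(79)=13848650, p(80)=15796476, p(81)=18004327, p(82)=20506255, p(83)=23338469, p(84)=26543660, p(85)=30167357, p(86)=34262962, p(87)=38887673, p(88)=44108109, p(89)=49995925, p(90)=56634173, p(91)=64112359, p(92)=72533807, p(93)=82010177, p(94)=92669720, p(95)=104651419, p(96)=118114304, p(97)=133230930, p(98)=150198136, p(99)=169229875, p(100)=190569292, p(101)=214481126, p(102)=241265379.
Final step: p(103) = p(102) + p(101) - p(98) - p(96) + p(91) + p(88) - p(81) - p(77) + p(68) + p(63) - p(52) - p(46) + p(33) + p(26) - p(11) - p(3)
= 241265379 + 214481126 - 150198136 - 118114304 + 64112359 + 44108109 - 18004327 - 10619863 + 3087735 + 1505499 - 281589 - 105558 + 10143 + 2436 - 56 - 3
= 271248950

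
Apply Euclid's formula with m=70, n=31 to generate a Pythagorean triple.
(3939, 4340, 5861)

Euclid's formula: a = m² - n², b = 2mn, c = m² + n²
m = 70, n = 31
a = 70² - 31² = 4900 - 961 = 3939
b = 2 × 70 × 31 = 4340
c = 70² + 31² = 4900 + 961 = 5861
Verification: 3939² + 4340² = 15515721 + 18835600 = 34351321 = 5861² ✓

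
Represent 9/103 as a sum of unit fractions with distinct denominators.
1/12 + 1/248 + 1/76632

Greedy algorithm:
9/103: ceiling(103/9) = 12, use 1/12
5/1236: ceiling(1236/5) = 248, use 1/248
1/76632: ceiling(76632/1) = 76632, use 1/76632
Result: 9/103 = 1/12 + 1/248 + 1/76632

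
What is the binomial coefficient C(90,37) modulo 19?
0

Using Lucas' theorem:
Write n=90 and k=37 in base 19:
n in base 19: [4, 14]
k in base 19: [1, 18]
C(90,37) mod 19 = ∏ C(n_i, k_i) mod 19
Digit binomials (mod 19): C(4,1) = 4; C(14,18) = 0 (k_i > n_i)
Product: 4 × 0 = 0 ≡ 0 (mod 19)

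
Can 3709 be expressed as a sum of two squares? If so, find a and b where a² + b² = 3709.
30² + 53² (a=30, b=53)

Factorization: 3709 = 3709
By Fermat: n is sum of two squares iff every prime p ≡ 3 (mod 4) appears to even power.
All primes ≡ 3 (mod 4) appear to even power.
Search a = 0, 1, 2, … for 3709 - a² a perfect square: first hit at a = 30: 3709 - 900 = 2809 = 53².
3709 = 30² + 53² = 900 + 2809 ✓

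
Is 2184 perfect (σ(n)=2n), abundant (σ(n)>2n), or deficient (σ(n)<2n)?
abundant

Proper divisors of 2184: sum = 1 + 2 + 3 + 4 + 6 + 7 + 8 + 12 + ... + 364 + 546 + 728 + 1092 (31 divisors) = 4536
Since 4536 > 2184, 2184 is abundant.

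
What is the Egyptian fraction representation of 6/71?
1/12 + 1/852

Greedy algorithm:
6/71: ceiling(71/6) = 12, use 1/12
1/852: ceiling(852/1) = 852, use 1/852
Result: 6/71 = 1/12 + 1/852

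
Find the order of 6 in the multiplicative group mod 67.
33

67 is prime, so ord(6) divides φ(67) = 66.
Divisors of 66: 1, 2, 3, 6, 11, 22, 33, 66.
Repeated squaring: 6^1 ≡ 6, 6^2 ≡ 36, 6^4 ≡ 23, 6^8 ≡ 60, 6^16 ≡ 49, 6^32 ≡ 56, 6^64 ≡ 54 (mod 67).
Test 6^d mod 67 for each divisor d in increasing order:
6^1 ≡ 6
6^2 ≡ 36
6^3 = 6^2·6^1 ≡ 15
6^6 = 6^4·6^2 ≡ 24
6^11 = 6^8·6^2·6^1 ≡ 29
6^22 = 6^16·6^4·6^2 ≡ 37
6^33 = 6^32·6^1 ≡ 1  ← first divisor giving 1
The order is 33.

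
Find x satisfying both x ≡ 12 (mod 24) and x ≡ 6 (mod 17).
108

Using Chinese Remainder Theorem:
M = 24 × 17 = 408
M1 = 17, M2 = 24
y1 = 17^(-1) mod 24 = 17
y2 = 24^(-1) mod 17 = 5
x = (12×17×17 + 6×24×5) mod 408 = 108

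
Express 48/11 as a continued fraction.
[4; 2, 1, 3]

Euclidean algorithm steps:
48 = 4 × 11 + 4
11 = 2 × 4 + 3
4 = 1 × 3 + 1
3 = 3 × 1 + 0
Continued fraction: [4; 2, 1, 3]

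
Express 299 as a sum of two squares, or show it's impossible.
Not possible

Factorization: 299 = 13 × 23
By Fermat: n is sum of two squares iff every prime p ≡ 3 (mod 4) appears to even power.
Prime(s) ≡ 3 (mod 4) with odd exponent: [(23, 1)]
Therefore 299 cannot be expressed as a² + b².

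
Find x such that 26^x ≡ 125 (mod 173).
123

Baby-step giant-step with step n = ⌈√173⌉ = 14.
Baby steps 26^j mod 173 (j:value) for j=0..13: 0:1, 1:26, 2:157, 3:103, 4:83, 5:82, 6:56, 7:72, 8:142, 9:59, 10:150, 11:94, 12:22, 13:53.
Giant-step multiplier: 26^(-14) ≡ 26^(172-14) = 26^158 ≡ 144 (mod 173).
Giant steps γ_i = 125·144^i mod 173: γ_0=125, γ_1=8, γ_2=114, γ_3=154, γ_4=32, γ_5=110, γ_6=97, γ_7=128, γ_8=94 (in table at j=11).
x = i·n + j = 8·14 + 11 = 123.
Check: 26^123 ≡ 125 (mod 173).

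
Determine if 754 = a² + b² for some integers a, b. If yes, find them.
5² + 27² (a=5, b=27)

Factorization: 754 = 2 × 13 × 29
By Fermat: n is sum of two squares iff every prime p ≡ 3 (mod 4) appears to even power.
All primes ≡ 3 (mod 4) appear to even power.
Search a = 0, 1, 2, … for 754 - a² a perfect square: first hit at a = 5: 754 - 25 = 729 = 27².
754 = 5² + 27² = 25 + 729 ✓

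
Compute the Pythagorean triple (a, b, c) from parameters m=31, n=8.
(897, 496, 1025)

Euclid's formula: a = m² - n², b = 2mn, c = m² + n²
m = 31, n = 8
a = 31² - 8² = 961 - 64 = 897
b = 2 × 31 × 8 = 496
c = 31² + 8² = 961 + 64 = 1025
Verification: 897² + 496² = 804609 + 246016 = 1050625 = 1025² ✓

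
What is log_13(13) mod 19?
1

Baby-step giant-step with step n = ⌈√19⌉ = 5.
Baby steps 13^j mod 19 (j:value) for j=0..4: 0:1, 1:13, 2:17, 3:12, 4:4.
h = 13 is already in the table at j=1, so x = 1.
Check: 13^1 ≡ 13 (mod 19).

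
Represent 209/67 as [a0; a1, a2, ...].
[3; 8, 2, 1, 2]

Euclidean algorithm steps:
209 = 3 × 67 + 8
67 = 8 × 8 + 3
8 = 2 × 3 + 2
3 = 1 × 2 + 1
2 = 2 × 1 + 0
Continued fraction: [3; 8, 2, 1, 2]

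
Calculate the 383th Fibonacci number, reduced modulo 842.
837

Matrix identity: Q^n = [[F_(n+1), F_n], [F_n, F_(n-1)]] with Q = [[1,1],[1,0]].
n = 383 = 101111111₂. Square-and-multiply, entries mod 842:
Q^1 = [[1,1],[1,0]]
Q^2 = (Q^1)² = [[2,1],[1,1]]
Q^5 = (Q^2)²·Q = [[8,5],[5,3]]
Q^11 = (Q^5)²·Q = [[144,89],[89,55]]
Q^23 = (Q^11)²·Q = [[58,29],[29,29]]
Q^47 = (Q^23)²·Q = [[834,837],[837,839]]
Q^95 = (Q^47)²·Q = [[144,89],[89,55]]
Q^191 = (Q^95)²·Q = [[58,29],[29,29]]
Q^383 = (Q^191)²·Q = [[834,837],[837,839]]
F_383 mod 842 = Q^383[0][1] = 837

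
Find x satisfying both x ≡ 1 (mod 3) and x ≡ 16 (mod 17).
16

Using Chinese Remainder Theorem:
M = 3 × 17 = 51
M1 = 17, M2 = 3
y1 = 17^(-1) mod 3 = 2
y2 = 3^(-1) mod 17 = 6
x = (1×17×2 + 16×3×6) mod 51 = 16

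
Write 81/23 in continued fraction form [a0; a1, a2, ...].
[3; 1, 1, 11]

Euclidean algorithm steps:
81 = 3 × 23 + 12
23 = 1 × 12 + 11
12 = 1 × 11 + 1
11 = 11 × 1 + 0
Continued fraction: [3; 1, 1, 11]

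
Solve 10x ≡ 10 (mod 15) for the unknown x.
x ≡ 1 (mod 3)

gcd(10, 15) = 5, which divides 10, so solutions exist.
Divide through by 5: 2x ≡ 2 (mod 3).
Find 2^(-1) mod 3 by the extended Euclidean algorithm:
3 = 1 × 2 + 1  ⟹  1 = (1)·3 + (-1)·2
So (-1)·2 ≡ 1 (mod 3), i.e. 2^(-1) ≡ -1 ≡ 2 (mod 3).
x ≡ 2 × 2 = 4 ≡ 1 (mod 3).
Check: 10 × 1 = 10 ≡ 10 (mod 15).
x ≡ 1 (mod 3), giving 5 solutions mod 15.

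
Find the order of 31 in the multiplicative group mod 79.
39

79 is prime, so ord(31) divides φ(79) = 78.
Divisors of 78: 1, 2, 3, 6, 13, 26, 39, 78.
Repeated squaring: 31^1 ≡ 31, 31^2 ≡ 13, 31^4 ≡ 11, 31^8 ≡ 42, 31^16 ≡ 26, 31^32 ≡ 44, 31^64 ≡ 40 (mod 79).
Test 31^d mod 79 for each divisor d in increasing order:
31^1 ≡ 31
31^2 ≡ 13
31^3 = 31^2·31^1 ≡ 8
31^6 = 31^4·31^2 ≡ 64
31^13 = 31^8·31^4·31^1 ≡ 23
31^26 = 31^16·31^8·31^2 ≡ 55
31^39 = 31^32·31^4·31^2·31^1 ≡ 1  ← first divisor giving 1
The order is 39.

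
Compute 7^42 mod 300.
49

Repeated squaring. Binary of 42 = 101010.
7^1 ≡ 7 (mod 300); 7^2 ≡ 49 (mod 300); 7^4 ≡ 1 (mod 300); 7^8 ≡ 1 (mod 300); 7^16 ≡ 1 (mod 300); 7^32 ≡ 1 (mod 300)
7^42 = 7^2 × 7^8 × 7^32 ≡ 49 (mod 300)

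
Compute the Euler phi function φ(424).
208

424 = 2^3 × 53
φ(n) = n × ∏(1 - 1/p) for each prime p dividing n
φ(424) = 424 × (1 - 1/2) × (1 - 1/53) = 208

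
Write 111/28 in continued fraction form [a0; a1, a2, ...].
[3; 1, 27]

Euclidean algorithm steps:
111 = 3 × 28 + 27
28 = 1 × 27 + 1
27 = 27 × 1 + 0
Continued fraction: [3; 1, 27]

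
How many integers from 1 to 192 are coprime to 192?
64

192 = 2^6 × 3
φ(n) = n × ∏(1 - 1/p) for each prime p dividing n
φ(192) = 192 × (1 - 1/2) × (1 - 1/3) = 64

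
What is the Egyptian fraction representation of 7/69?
1/10 + 1/690

Greedy algorithm:
7/69: ceiling(69/7) = 10, use 1/10
1/690: ceiling(690/1) = 690, use 1/690
Result: 7/69 = 1/10 + 1/690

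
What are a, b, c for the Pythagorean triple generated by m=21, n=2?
(437, 84, 445)

Euclid's formula: a = m² - n², b = 2mn, c = m² + n²
m = 21, n = 2
a = 21² - 2² = 441 - 4 = 437
b = 2 × 21 × 2 = 84
c = 21² + 2² = 441 + 4 = 445
Verification: 437² + 84² = 190969 + 7056 = 198025 = 445² ✓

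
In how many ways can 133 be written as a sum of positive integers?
7346629512

p(n) counts ways to write n as a sum of positive integers (order ignored).
Euler's pentagonal recurrence: p(k) = p(k-1) + p(k-2) - p(k-5) - p(k-7) + p(k-12) + p(k-15) - ... (offsets j(3j∓1)/2, signs ++--, p(0)=1, p(<0)=0).
DP table for k = 0..132: p(0)=1, p(1)=1, p(2)=2, p(3)=3, p(4)=5, p(5)=7, p(6)=11, p(7)=15, p(8)=22, p(9)=30, p(10)=42, p(11)=56, p(12)=77, p(13)=101, p(14)=135, p(15)=176, p(16)=231, p(17)=297, p(18)=385, p(19)=490, p(20)=627, p(21)=792, p(22)=1002, p(23)=1255, p(24)=1575, p(25)=1958, p(26)=2436, p(27)=3010, p(28)=3718, p(29)=4565, p(30)=5604, p(31)=6842, p(32)=8349, p(33)=10143, p(34)=12310, p(35)=14883, p(36)=17977, p(37)=21637, p(38)=26015, p(39)=31185, p(40)=37338, p(41)=44583, p(42)=53174, p(43)=63261, p(44)=75175, p(45)=89134, p(46)=105558, p(47)=124754, p(48)=147273, p(49)=173525, p(50)=204226, p(51)=239943, p(52)=281589, p(53)=329931, p(54)=386155, p(55)=451276, p(56)=526823, p(57)=614154, p(58)=715220, p(59)=831820, p(60)=966467, p(61)=1121505, p(62)=1300156, p(63)=1505499, p(64)=1741630, p(65)=2012558, p(66)=2323520, p(67)=2679689, p(68)=3087735, p(69)=3554345, p(70)=4087968, p(71)=4697205, p(72)=5392783, p(73)=6185689, p(74)=7089500, p(75)=8118264, p(76)=9289091, p(77)=10619863, p(78)=12132164, p(79)=13848650, p(80)=15796476, p(81)=18004327, p(82)=20506255, p(83)=23338469, p(84)=26543660, p(85)=30167357, p(86)=34262962, p(87)=38887673, p(88)=44108109, p(89)=49995925, p(90)=56634173, p(91)=64112359, p(92)=72533807, p(93)=82010177, p(94)=92669720, p(95)=104651419, p(96)=118114304, p(97)=133230930, p(98)=150198136, p(99)=169229875, p(100)=190569292, p(101)=214481126, p(102)=241265379, p(103)=271248950, p(104)=304801365, p(105)=342325709, p(106)=384276336, p(107)=431149389, p(108)=483502844, p(109)=541946240, p(110)=607163746, p(111)=679903203, p(112)=761002156, p(113)=851376628, p(114)=952050665, p(115)=1064144451, p(116)=1188908248, p(117)=1327710076, p(118)=1482074143, p(119)=1653668665, p(120)=1844349560, p(121)=2056148051, p(122)=2291320912, p(123)=2552338241, p(124)=2841940500, p(125)=3163127352, p(126)=3519222692, p(127)=3913864295, p(128)=4351078600, p(129)=4835271870, p(130)=5371315400, p(131)=5964539504, p(132)=6620830889.
Final step: p(133) = p(132) + p(131) - p(128) - p(126) + p(121) + p(118) - p(111) - p(107) + p(98) + p(93) - p(82) - p(76) + p(63) + p(56) - p(41) - p(33) + p(16) + p(7)
= 6620830889 + 5964539504 - 4351078600 - 3519222692 + 2056148051 + 1482074143 - 679903203 - 431149389 + 150198136 + 82010177 - 20506255 - 9289091 + 1505499 + 526823 - 44583 - 10143 + 231 + 15
= 7346629512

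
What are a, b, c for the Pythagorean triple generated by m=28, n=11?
(663, 616, 905)

Euclid's formula: a = m² - n², b = 2mn, c = m² + n²
m = 28, n = 11
a = 28² - 11² = 784 - 121 = 663
b = 2 × 28 × 11 = 616
c = 28² + 11² = 784 + 121 = 905
Verification: 663² + 616² = 439569 + 379456 = 819025 = 905² ✓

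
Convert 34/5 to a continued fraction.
[6; 1, 4]

Euclidean algorithm steps:
34 = 6 × 5 + 4
5 = 1 × 4 + 1
4 = 4 × 1 + 0
Continued fraction: [6; 1, 4]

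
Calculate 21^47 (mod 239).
236

Repeated squaring. Binary of 47 = 101111.
21^1 ≡ 21 (mod 239); 21^2 ≡ 202 (mod 239); 21^4 ≡ 174 (mod 239); 21^8 ≡ 162 (mod 239); 21^16 ≡ 193 (mod 239); 21^32 ≡ 204 (mod 239)
21^47 = 21^1 × 21^2 × 21^4 × 21^8 × 21^32 ≡ 236 (mod 239)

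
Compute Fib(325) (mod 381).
59

Matrix identity: Q^n = [[F_(n+1), F_n], [F_n, F_(n-1)]] with Q = [[1,1],[1,0]].
n = 325 = 101000101₂. Square-and-multiply, entries mod 381:
Q^1 = [[1,1],[1,0]]
Q^2 = (Q^1)² = [[2,1],[1,1]]
Q^5 = (Q^2)²·Q = [[8,5],[5,3]]
Q^10 = (Q^5)² = [[89,55],[55,34]]
Q^20 = (Q^10)² = [[278,288],[288,371]]
Q^40 = (Q^20)² = [[208,222],[222,367]]
Q^81 = (Q^40)²·Q = [[361,346],[346,15]]
Q^162 = (Q^81)² = [[101,175],[175,307]]
Q^325 = (Q^162)²·Q = [[212,59],[59,153]]
F_325 mod 381 = Q^325[0][1] = 59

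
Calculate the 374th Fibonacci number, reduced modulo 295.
207

Matrix identity: Q^n = [[F_(n+1), F_n], [F_n, F_(n-1)]] with Q = [[1,1],[1,0]].
n = 374 = 101110110₂. Square-and-multiply, entries mod 295:
Q^1 = [[1,1],[1,0]]
Q^2 = (Q^1)² = [[2,1],[1,1]]
Q^5 = (Q^2)²·Q = [[8,5],[5,3]]
Q^11 = (Q^5)²·Q = [[144,89],[89,55]]
Q^23 = (Q^11)²·Q = [[53,42],[42,11]]
Q^46 = (Q^23)² = [[148,33],[33,115]]
Q^93 = (Q^46)²·Q = [[107,278],[278,124]]
Q^187 = (Q^93)²·Q = [[141,233],[233,203]]
Q^374 = (Q^187)² = [[125,207],[207,213]]
F_374 mod 295 = Q^374[0][1] = 207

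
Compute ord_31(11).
30

31 is prime, so ord(11) divides φ(31) = 30.
Divisors of 30: 1, 2, 3, 5, 6, 10, 15, 30.
Repeated squaring: 11^1 ≡ 11, 11^2 ≡ 28, 11^4 ≡ 9, 11^8 ≡ 19, 11^16 ≡ 20 (mod 31).
Test 11^d mod 31 for each divisor d in increasing order:
11^1 ≡ 11
11^2 ≡ 28
11^3 = 11^2·11^1 ≡ 29
11^5 = 11^4·11^1 ≡ 6
11^6 = 11^4·11^2 ≡ 4
11^10 = 11^8·11^2 ≡ 5
11^15 = 11^8·11^4·11^2·11^1 ≡ 30
11^30 = 11^16·11^8·11^4·11^2 ≡ 1  ← first divisor giving 1
The order is 30.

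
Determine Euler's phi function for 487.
486

487 = 487
φ(n) = n × ∏(1 - 1/p) for each prime p dividing n
φ(487) = 487 × (1 - 1/487) = 486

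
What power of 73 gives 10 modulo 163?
116

Baby-step giant-step with step n = ⌈√163⌉ = 13.
Baby steps 73^j mod 163 (j:value) for j=0..12: 0:1, 1:73, 2:113, 3:99, 4:55, 5:103, 6:21, 7:66, 8:91, 9:123, 10:14, 11:44, 12:115.
Giant-step multiplier: 73^(-13) ≡ 73^(162-13) = 73^149 ≡ 2 (mod 163).
Giant steps γ_i = 10·2^i mod 163: γ_0=10, γ_1=20, γ_2=40, γ_3=80, γ_4=160, γ_5=157, γ_6=151, γ_7=139, γ_8=115 (in table at j=12).
x = i·n + j = 8·13 + 12 = 116.
Check: 73^116 ≡ 10 (mod 163).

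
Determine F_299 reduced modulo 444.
5

Matrix identity: Q^n = [[F_(n+1), F_n], [F_n, F_(n-1)]] with Q = [[1,1],[1,0]].
n = 299 = 100101011₂. Square-and-multiply, entries mod 444:
Q^1 = [[1,1],[1,0]]
Q^2 = (Q^1)² = [[2,1],[1,1]]
Q^4 = (Q^2)² = [[5,3],[3,2]]
Q^9 = (Q^4)²·Q = [[55,34],[34,21]]
Q^18 = (Q^9)² = [[185,364],[364,265]]
Q^37 = (Q^18)²·Q = [[185,221],[221,408]]
Q^74 = (Q^37)² = [[38,73],[73,409]]
Q^149 = (Q^74)²·Q = [[332,113],[113,219]]
Q^299 = (Q^149)²·Q = [[108,5],[5,103]]
F_299 mod 444 = Q^299[0][1] = 5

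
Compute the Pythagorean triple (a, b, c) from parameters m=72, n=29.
(4343, 4176, 6025)

Euclid's formula: a = m² - n², b = 2mn, c = m² + n²
m = 72, n = 29
a = 72² - 29² = 5184 - 841 = 4343
b = 2 × 72 × 29 = 4176
c = 72² + 29² = 5184 + 841 = 6025
Verification: 4343² + 4176² = 18861649 + 17438976 = 36300625 = 6025² ✓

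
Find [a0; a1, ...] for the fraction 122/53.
[2; 3, 3, 5]

Euclidean algorithm steps:
122 = 2 × 53 + 16
53 = 3 × 16 + 5
16 = 3 × 5 + 1
5 = 5 × 1 + 0
Continued fraction: [2; 3, 3, 5]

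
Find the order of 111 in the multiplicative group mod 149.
148

149 is prime, so ord(111) divides φ(149) = 148.
Divisors of 148: 1, 2, 4, 37, 74, 148.
Repeated squaring: 111^1 ≡ 111, 111^2 ≡ 103, 111^4 ≡ 30, 111^8 ≡ 6, 111^16 ≡ 36, 111^32 ≡ 104, 111^64 ≡ 88, 111^128 ≡ 145 (mod 149).
Test 111^d mod 149 for each divisor d in increasing order:
111^1 ≡ 111
111^2 ≡ 103
111^4 ≡ 30
111^37 = 111^32·111^4·111^1 ≡ 44
111^74 = 111^64·111^8·111^2 ≡ 148
111^148 = 111^128·111^16·111^4 ≡ 1  ← first divisor giving 1
The order is 148.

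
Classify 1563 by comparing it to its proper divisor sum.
deficient

Proper divisors of 1563: sum = 1 + 3 + 521 = 525
Since 525 < 1563, 1563 is deficient.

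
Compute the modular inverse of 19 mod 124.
111

gcd(19, 124) = 1, so the inverse exists.
Extended Euclidean algorithm on (124, 19):
124 = 6 × 19 + 10  ⟹  10 = (1)·124 + (-6)·19
19 = 1 × 10 + 9  ⟹  9 = (-1)·124 + (7)·19
10 = 1 × 9 + 1  ⟹  1 = (2)·124 + (-13)·19
So (-13)·19 ≡ 1 (mod 124), i.e. 19^(-1) ≡ -13 ≡ 111 (mod 124).
Check: 19 × 111 = 2109 ≡ 1 (mod 124)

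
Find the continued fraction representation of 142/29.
[4; 1, 8, 1, 2]

Euclidean algorithm steps:
142 = 4 × 29 + 26
29 = 1 × 26 + 3
26 = 8 × 3 + 2
3 = 1 × 2 + 1
2 = 2 × 1 + 0
Continued fraction: [4; 1, 8, 1, 2]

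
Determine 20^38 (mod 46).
36

Repeated squaring. Binary of 38 = 100110.
20^1 ≡ 20 (mod 46); 20^2 ≡ 32 (mod 46); 20^4 ≡ 12 (mod 46); 20^8 ≡ 6 (mod 46); 20^16 ≡ 36 (mod 46); 20^32 ≡ 8 (mod 46)
20^38 = 20^2 × 20^4 × 20^32 ≡ 36 (mod 46)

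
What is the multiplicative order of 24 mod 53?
13

53 is prime, so ord(24) divides φ(53) = 52.
Divisors of 52: 1, 2, 4, 13, 26, 52.
Repeated squaring: 24^1 ≡ 24, 24^2 ≡ 46, 24^4 ≡ 49, 24^8 ≡ 16, 24^16 ≡ 44, 24^32 ≡ 28 (mod 53).
Test 24^d mod 53 for each divisor d in increasing order:
24^1 ≡ 24
24^2 ≡ 46
24^4 ≡ 49
24^13 = 24^8·24^4·24^1 ≡ 1  ← first divisor giving 1
The order is 13.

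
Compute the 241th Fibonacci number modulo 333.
307

Matrix identity: Q^n = [[F_(n+1), F_n], [F_n, F_(n-1)]] with Q = [[1,1],[1,0]].
n = 241 = 11110001₂. Square-and-multiply, entries mod 333:
Q^1 = [[1,1],[1,0]]
Q^3 = (Q^1)²·Q = [[3,2],[2,1]]
Q^7 = (Q^3)²·Q = [[21,13],[13,8]]
Q^15 = (Q^7)²·Q = [[321,277],[277,44]]
Q^30 = (Q^15)² = [[283,206],[206,77]]
Q^60 = (Q^30)² = [[314,234],[234,80]]
Q^120 = (Q^60)² = [[172,288],[288,217]]
Q^241 = (Q^120)²·Q = [[118,307],[307,144]]
F_241 mod 333 = Q^241[0][1] = 307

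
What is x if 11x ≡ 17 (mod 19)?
x ≡ 5 (mod 19)

gcd(11, 19) = 1, which divides 17, so solutions exist.
Find 11^(-1) mod 19 by the extended Euclidean algorithm:
19 = 1 × 11 + 8  ⟹  8 = (1)·19 + (-1)·11
11 = 1 × 8 + 3  ⟹  3 = (-1)·19 + (2)·11
8 = 2 × 3 + 2  ⟹  2 = (3)·19 + (-5)·11
3 = 1 × 2 + 1  ⟹  1 = (-4)·19 + (7)·11
So (7)·11 ≡ 1 (mod 19), i.e. 11^(-1) ≡ 7 (mod 19).
x ≡ 7 × 17 = 119 ≡ 5 (mod 19).
Check: 11 × 5 = 55 ≡ 17 (mod 19).
Unique solution: x ≡ 5 (mod 19)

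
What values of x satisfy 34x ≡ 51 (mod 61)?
x ≡ 32 (mod 61)

gcd(34, 61) = 1, which divides 51, so solutions exist.
Find 34^(-1) mod 61 by the extended Euclidean algorithm:
61 = 1 × 34 + 27  ⟹  27 = (1)·61 + (-1)·34
34 = 1 × 27 + 7  ⟹  7 = (-1)·61 + (2)·34
27 = 3 × 7 + 6  ⟹  6 = (4)·61 + (-7)·34
7 = 1 × 6 + 1  ⟹  1 = (-5)·61 + (9)·34
So (9)·34 ≡ 1 (mod 61), i.e. 34^(-1) ≡ 9 (mod 61).
x ≡ 9 × 51 = 459 ≡ 32 (mod 61).
Check: 34 × 32 = 1088 ≡ 51 (mod 61).
Unique solution: x ≡ 32 (mod 61)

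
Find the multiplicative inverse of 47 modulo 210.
143

gcd(47, 210) = 1, so the inverse exists.
Extended Euclidean algorithm on (210, 47):
210 = 4 × 47 + 22  ⟹  22 = (1)·210 + (-4)·47
47 = 2 × 22 + 3  ⟹  3 = (-2)·210 + (9)·47
22 = 7 × 3 + 1  ⟹  1 = (15)·210 + (-67)·47
So (-67)·47 ≡ 1 (mod 210), i.e. 47^(-1) ≡ -67 ≡ 143 (mod 210).
Check: 47 × 143 = 6721 ≡ 1 (mod 210)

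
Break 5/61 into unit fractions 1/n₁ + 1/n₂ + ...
1/13 + 1/199 + 1/52603 + 1/4150560811 + 1/34454310087467394631

Greedy algorithm:
5/61: ceiling(61/5) = 13, use 1/13
4/793: ceiling(793/4) = 199, use 1/199
3/157807: ceiling(157807/3) = 52603, use 1/52603
2/8301121621: ceiling(8301121621/2) = 4150560811, use 1/4150560811
1/34454310087467394631: ceiling(34454310087467394631/1) = 34454310087467394631, use 1/34454310087467394631
Result: 5/61 = 1/13 + 1/199 + 1/52603 + 1/4150560811 + 1/34454310087467394631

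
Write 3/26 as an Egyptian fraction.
1/9 + 1/234

Greedy algorithm:
3/26: ceiling(26/3) = 9, use 1/9
1/234: ceiling(234/1) = 234, use 1/234
Result: 3/26 = 1/9 + 1/234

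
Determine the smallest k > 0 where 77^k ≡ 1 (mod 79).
78

79 is prime, so ord(77) divides φ(79) = 78.
Divisors of 78: 1, 2, 3, 6, 13, 26, 39, 78.
Repeated squaring: 77^1 ≡ 77, 77^2 ≡ 4, 77^4 ≡ 16, 77^8 ≡ 19, 77^16 ≡ 45, 77^32 ≡ 50, 77^64 ≡ 51 (mod 79).
Test 77^d mod 79 for each divisor d in increasing order:
77^1 ≡ 77
77^2 ≡ 4
77^3 = 77^2·77^1 ≡ 71
77^6 = 77^4·77^2 ≡ 64
77^13 = 77^8·77^4·77^1 ≡ 24
77^26 = 77^16·77^8·77^2 ≡ 23
77^39 = 77^32·77^4·77^2·77^1 ≡ 78
77^78 = 77^64·77^8·77^4·77^2 ≡ 1  ← first divisor giving 1
The order is 78.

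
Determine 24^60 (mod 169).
92

Repeated squaring. Binary of 60 = 111100.
24^1 ≡ 24 (mod 169); 24^2 ≡ 69 (mod 169); 24^4 ≡ 29 (mod 169); 24^8 ≡ 165 (mod 169); 24^16 ≡ 16 (mod 169); 24^32 ≡ 87 (mod 169)
24^60 = 24^4 × 24^8 × 24^16 × 24^32 ≡ 92 (mod 169)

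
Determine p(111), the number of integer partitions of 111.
679903203

p(n) counts ways to write n as a sum of positive integers (order ignored).
Euler's pentagonal recurrence: p(k) = p(k-1) + p(k-2) - p(k-5) - p(k-7) + p(k-12) + p(k-15) - ... (offsets j(3j∓1)/2, signs ++--, p(0)=1, p(<0)=0).
DP table for k = 0..110: p(0)=1, p(1)=1, p(2)=2, p(3)=3, p(4)=5, p(5)=7, p(6)=11, p(7)=15, p(8)=22, p(9)=30, p(10)=42, p(11)=56, p(12)=77, p(13)=101, p(14)=135, p(15)=176, p(16)=231, p(17)=297, p(18)=385, p(19)=490, p(20)=627, p(21)=792, p(22)=1002, p(23)=1255, p(24)=1575, p(25)=1958, p(26)=2436, p(27)=3010, p(28)=3718, p(29)=4565, p(30)=5604, p(31)=6842, p(32)=8349, p(33)=10143, p(34)=12310, p(35)=14883, p(36)=17977, p(37)=21637, p(38)=26015, p(39)=31185, p(40)=37338, p(41)=44583, p(42)=53174, p(43)=63261, p(44)=75175, p(45)=89134, p(46)=105558, p(47)=124754, p(48)=147273, p(49)=173525, p(50)=204226, p(51)=239943, p(52)=281589, p(53)=329931, p(54)=386155, p(55)=451276, p(56)=526823, p(57)=614154, p(58)=715220, p(59)=831820, p(60)=966467, p(61)=1121505, p(62)=1300156, p(63)=1505499, p(64)=1741630, p(65)=2012558, p(66)=2323520, p(67)=2679689, p(68)=3087735, p(69)=3554345, p(70)=4087968, p(71)=4697205, p(72)=5392783, p(73)=6185689, p(74)=7089500, p(75)=8118264, p(76)=9289091, p(77)=10619863, p(78)=12132164, p(79)=13848650, p(80)=15796476, p(81)=18004327, p(82)=20506255, p(83)=23338469, p(84)=26543660, p(85)=30167357, p(86)=34262962, p(87)=38887673, p(88)=44108109, p(89)=49995925, p(90)=56634173, p(91)=64112359, p(92)=72533807, p(93)=82010177, p(94)=92669720, p(95)=104651419, p(96)=118114304, p(97)=133230930, p(98)=150198136, p(99)=169229875, p(100)=190569292, p(101)=214481126, p(102)=241265379, p(103)=271248950, p(104)=304801365, p(105)=342325709, p(106)=384276336, p(107)=431149389, p(108)=483502844, p(109)=541946240, p(110)=607163746.
Final step: p(111) = p(110) + p(109) - p(106) - p(104) + p(99) + p(96) - p(89) - p(85) + p(76) + p(71) - p(60) - p(54) + p(41) + p(34) - p(19) - p(11)
= 607163746 + 541946240 - 384276336 - 304801365 + 169229875 + 118114304 - 49995925 - 30167357 + 9289091 + 4697205 - 966467 - 386155 + 44583 + 12310 - 490 - 56
= 679903203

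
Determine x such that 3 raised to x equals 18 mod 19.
9

Baby-step giant-step with step n = ⌈√19⌉ = 5.
Baby steps 3^j mod 19 (j:value) for j=0..4: 0:1, 1:3, 2:9, 3:8, 4:5.
Giant-step multiplier: 3^(-5) ≡ 3^(18-5) = 3^13 ≡ 14 (mod 19).
Giant steps γ_i = 18·14^i mod 19: γ_0=18, γ_1=5 (in table at j=4).
x = i·n + j = 1·5 + 4 = 9.
Check: 3^9 ≡ 18 (mod 19).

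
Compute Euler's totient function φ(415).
328

415 = 5 × 83
φ(n) = n × ∏(1 - 1/p) for each prime p dividing n
φ(415) = 415 × (1 - 1/5) × (1 - 1/83) = 328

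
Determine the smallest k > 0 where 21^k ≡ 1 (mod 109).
27

109 is prime, so ord(21) divides φ(109) = 108.
Divisors of 108: 1, 2, 3, 4, 6, 9, 12, 18, 27, 36, 54, 108.
Repeated squaring: 21^1 ≡ 21, 21^2 ≡ 5, 21^4 ≡ 25, 21^8 ≡ 80, 21^16 ≡ 78, 21^32 ≡ 89, 21^64 ≡ 73 (mod 109).
Test 21^d mod 109 for each divisor d in increasing order:
21^1 ≡ 21
21^2 ≡ 5
21^3 = 21^2·21^1 ≡ 105
21^4 ≡ 25
21^6 = 21^4·21^2 ≡ 16
21^9 = 21^8·21^1 ≡ 45
21^12 = 21^8·21^4 ≡ 38
21^18 = 21^16·21^2 ≡ 63
21^27 = 21^16·21^8·21^2·21^1 ≡ 1  ← first divisor giving 1
The order is 27.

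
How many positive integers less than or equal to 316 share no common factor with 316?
156

316 = 2^2 × 79
φ(n) = n × ∏(1 - 1/p) for each prime p dividing n
φ(316) = 316 × (1 - 1/2) × (1 - 1/79) = 156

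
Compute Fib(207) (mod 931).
813

Matrix identity: Q^n = [[F_(n+1), F_n], [F_n, F_(n-1)]] with Q = [[1,1],[1,0]].
n = 207 = 11001111₂. Square-and-multiply, entries mod 931:
Q^1 = [[1,1],[1,0]]
Q^3 = (Q^1)²·Q = [[3,2],[2,1]]
Q^6 = (Q^3)² = [[13,8],[8,5]]
Q^12 = (Q^6)² = [[233,144],[144,89]]
Q^25 = (Q^12)²·Q = [[363,545],[545,749]]
Q^51 = (Q^25)²·Q = [[493,534],[534,890]]
Q^103 = (Q^51)²·Q = [[567,328],[328,239]]
Q^207 = (Q^103)²·Q = [[777,813],[813,895]]
F_207 mod 931 = Q^207[0][1] = 813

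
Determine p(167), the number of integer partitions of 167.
207890420102

p(n) counts ways to write n as a sum of positive integers (order ignored).
Euler's pentagonal recurrence: p(k) = p(k-1) + p(k-2) - p(k-5) - p(k-7) + p(k-12) + p(k-15) - ... (offsets j(3j∓1)/2, signs ++--, p(0)=1, p(<0)=0).
DP table for k = 0..166: p(0)=1, p(1)=1, p(2)=2, p(3)=3, p(4)=5, p(5)=7, p(6)=11, p(7)=15, p(8)=22, p(9)=30, p(10)=42, p(11)=56, p(12)=77, p(13)=101, p(14)=135, p(15)=176, p(16)=231, p(17)=297, p(18)=385, p(19)=490, p(20)=627, p(21)=792, p(22)=1002, p(23)=1255, p(24)=1575, p(25)=1958, p(26)=2436, p(27)=3010, p(28)=3718, p(29)=4565, p(30)=5604, p(31)=6842, p(32)=8349, p(33)=10143, p(34)=12310, p(35)=14883, p(36)=17977, p(37)=21637, p(38)=26015, p(39)=31185, p(40)=37338, p(41)=44583, p(42)=53174, p(43)=63261, p(44)=75175, p(45)=89134, p(46)=105558, p(47)=124754, p(48)=147273, p(49)=173525, p(50)=204226, p(51)=239943, p(52)=281589, p(53)=329931, p(54)=386155, p(55)=451276, p(56)=526823, p(57)=614154, p(58)=715220, p(59)=831820, p(60)=966467, p(61)=1121505, p(62)=1300156, p(63)=1505499, p(64)=1741630, p(65)=2012558, p(66)=2323520, p(67)=2679689, p(68)=3087735, p(69)=3554345, p(70)=4087968, p(71)=4697205, p(72)=5392783, p(73)=6185689, p(74)=7089500, p(75)=8118264, p(76)=9289091, p(77)=10619863, p(78)=12132164, p(79)=13848650, p(80)=15796476, p(81)=18004327, p(82)=20506255, p(83)=23338469, p(84)=26543660, p(85)=30167357, p(86)=34262962, p(87)=38887673, p(88)=44108109, p(89)=49995925, p(90)=56634173, p(91)=64112359, p(92)=72533807, p(93)=82010177, p(94)=92669720, p(95)=104651419, p(96)=118114304, p(97)=133230930, p(98)=150198136, p(99)=169229875, p(100)=190569292, p(101)=214481126, p(102)=241265379, p(103)=271248950, p(104)=304801365, p(105)=342325709, p(106)=384276336, p(107)=431149389, p(108)=483502844, p(109)=541946240, p(110)=607163746, p(111)=679903203, p(112)=761002156, p(113)=851376628, p(114)=952050665, p(115)=1064144451, p(116)=1188908248, p(117)=1327710076, p(118)=1482074143, p(119)=1653668665, p(120)=1844349560, p(121)=2056148051, p(122)=2291320912, p(123)=2552338241, p(124)=2841940500, p(125)=3163127352, p(126)=3519222692, p(127)=3913864295, p(128)=4351078600, p(129)=4835271870, p(130)=5371315400, p(131)=5964539504, p(132)=6620830889, p(133)=7346629512, p(134)=8149040695, p(135)=9035836076, p(136)=10015581680, p(137)=11097645016, p(138)=12292341831, p(139)=13610949895, p(140)=15065878135, p(141)=16670689208, p(142)=18440293320, p(143)=20390982757, p(144)=22540654445, p(145)=24908858009, p(146)=27517052599, p(147)=30388671978, p(148)=33549419497, p(149)=37027355200, p(150)=40853235313, p(151)=45060624582, p(152)=49686288421, p(153)=54770336324, p(154)=60356673280, p(155)=66493182097, p(156)=73232243759, p(157)=80630964769, p(158)=88751778802, p(159)=97662728555, p(160)=107438159466, p(161)=118159068427, p(162)=129913904637, p(163)=142798995930, p(164)=156919475295, p(165)=172389800255, p(166)=189334822579.
Final step: p(167) = p(166) + p(165) - p(162) - p(160) + p(155) + p(152) - p(145) - p(141) + p(132) + p(127) - p(116) - p(110) + p(97) + p(90) - p(75) - p(67) + p(50) + p(41) - p(22) - p(12)
= 189334822579 + 172389800255 - 129913904637 - 107438159466 + 66493182097 + 49686288421 - 24908858009 - 16670689208 + 6620830889 + 3913864295 - 1188908248 - 607163746 + 133230930 + 56634173 - 8118264 - 2679689 + 204226 + 44583 - 1002 - 77
= 207890420102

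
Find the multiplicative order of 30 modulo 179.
178

179 is prime, so ord(30) divides φ(179) = 178.
Divisors of 178: 1, 2, 89, 178.
Repeated squaring: 30^1 ≡ 30, 30^2 ≡ 5, 30^4 ≡ 25, 30^8 ≡ 88, 30^16 ≡ 47, 30^32 ≡ 61, 30^64 ≡ 141, 30^128 ≡ 12 (mod 179).
Test 30^d mod 179 for each divisor d in increasing order:
30^1 ≡ 30
30^2 ≡ 5
30^89 = 30^64·30^16·30^8·30^1 ≡ 178
30^178 = 30^128·30^32·30^16·30^2 ≡ 1  ← first divisor giving 1
The order is 178.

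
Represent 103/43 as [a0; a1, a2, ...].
[2; 2, 1, 1, 8]

Euclidean algorithm steps:
103 = 2 × 43 + 17
43 = 2 × 17 + 9
17 = 1 × 9 + 8
9 = 1 × 8 + 1
8 = 8 × 1 + 0
Continued fraction: [2; 2, 1, 1, 8]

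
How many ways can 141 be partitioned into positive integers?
16670689208

p(n) counts ways to write n as a sum of positive integers (order ignored).
Euler's pentagonal recurrence: p(k) = p(k-1) + p(k-2) - p(k-5) - p(k-7) + p(k-12) + p(k-15) - ... (offsets j(3j∓1)/2, signs ++--, p(0)=1, p(<0)=0).
DP table for k = 0..140: p(0)=1, p(1)=1, p(2)=2, p(3)=3, p(4)=5, p(5)=7, p(6)=11, p(7)=15, p(8)=22, p(9)=30, p(10)=42, p(11)=56, p(12)=77, p(13)=101, p(14)=135, p(15)=176, p(16)=231, p(17)=297, p(18)=385, p(19)=490, p(20)=627, p(21)=792, p(22)=1002, p(23)=1255, p(24)=1575, p(25)=1958, p(26)=2436, p(27)=3010, p(28)=3718, p(29)=4565, p(30)=5604, p(31)=6842, p(32)=8349, p(33)=10143, p(34)=12310, p(35)=14883, p(36)=17977, p(37)=21637, p(38)=26015, p(39)=31185, p(40)=37338, p(41)=44583, p(42)=53174, p(43)=63261, p(44)=75175, p(45)=89134, p(46)=105558, p(47)=124754, p(48)=147273, p(49)=173525, p(50)=204226, p(51)=239943, p(52)=281589, p(53)=329931, p(54)=386155, p(55)=451276, p(56)=526823, p(57)=614154, p(58)=715220, p(59)=831820, p(60)=966467, p(61)=1121505, p(62)=1300156, p(63)=1505499, p(64)=1741630, p(65)=2012558, p(66)=2323520, p(67)=2679689, p(68)=3087735, p(69)=3554345, p(70)=4087968, p(71)=4697205, p(72)=5392783, p(73)=6185689, p(74)=7089500, p(75)=8118264, p(76)=9289091, p(77)=10619863, p(78)=12132164, p(79)=13848650, p(80)=15796476, p(81)=18004327, p(82)=20506255, p(83)=23338469, p(84)=26543660, p(85)=30167357, p(86)=34262962, p(87)=38887673, p(88)=44108109, p(89)=49995925, p(90)=56634173, p(91)=64112359, p(92)=72533807, p(93)=82010177, p(94)=92669720, p(95)=104651419, p(96)=118114304, p(97)=133230930, p(98)=150198136, p(99)=169229875, p(100)=190569292, p(101)=214481126, p(102)=241265379, p(103)=271248950, p(104)=304801365, p(105)=342325709, p(106)=384276336, p(107)=431149389, p(108)=483502844, p(109)=541946240, p(110)=607163746, p(111)=679903203, p(112)=761002156, p(113)=851376628, p(114)=952050665, p(115)=1064144451, p(116)=1188908248, p(117)=1327710076, p(118)=1482074143, p(119)=1653668665, p(120)=1844349560, p(121)=2056148051, p(122)=2291320912, p(123)=2552338241, p(124)=2841940500, p(125)=3163127352, p(126)=3519222692, p(127)=3913864295, p(128)=4351078600, p(129)=4835271870, p(130)=5371315400, p(131)=5964539504, p(132)=6620830889, p(133)=7346629512, p(134)=8149040695, p(135)=9035836076, p(136)=10015581680, p(137)=11097645016, p(138)=12292341831, p(139)=13610949895, p(140)=15065878135.
Final step: p(141) = p(140) + p(139) - p(136) - p(134) + p(129) + p(126) - p(119) - p(115) + p(106) + p(101) - p(90) - p(84) + p(71) + p(64) - p(49) - p(41) + p(24) + p(15)
= 15065878135 + 13610949895 - 10015581680 - 8149040695 + 4835271870 + 3519222692 - 1653668665 - 1064144451 + 384276336 + 214481126 - 56634173 - 26543660 + 4697205 + 1741630 - 173525 - 44583 + 1575 + 176
= 16670689208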